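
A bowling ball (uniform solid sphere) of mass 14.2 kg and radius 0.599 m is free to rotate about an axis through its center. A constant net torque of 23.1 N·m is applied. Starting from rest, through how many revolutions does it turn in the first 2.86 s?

≈ 7.38 revolutions

I = (2/5)MR² = (2/5)(14.2)(0.599)² = 2.038 kg·m².
α = τ/I = 23.1/2.038 = 11.33 rad/s².
θ = ½αt² = ½(11.33)(2.86)² = 46.36 rad.
Revolutions = θ/(2π) = 7.378.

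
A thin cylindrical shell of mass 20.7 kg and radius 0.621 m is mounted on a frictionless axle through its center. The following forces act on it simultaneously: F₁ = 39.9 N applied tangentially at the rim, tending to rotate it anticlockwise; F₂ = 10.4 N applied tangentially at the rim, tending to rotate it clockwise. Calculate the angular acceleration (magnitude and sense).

α ≈ 2.29 rad/s², anticlockwise

I = MR² = (20.7)(0.621)² = 7.983 kg·m².
Taking anticlockwise as positive: τ₁ = +(39.9)(0.621) = +24.78 N·m; τ₂ = −(10.4)(0.621) = −6.458 N·m.
Net torque τ = 18.32 N·m.
α = τ/I = 18.32/7.983 = 2.295 rad/s².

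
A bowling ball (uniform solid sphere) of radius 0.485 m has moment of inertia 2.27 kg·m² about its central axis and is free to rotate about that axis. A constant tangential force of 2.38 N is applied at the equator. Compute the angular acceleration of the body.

α ≈ 0.509 rad/s²

τ = F R = (2.38)(0.485) = 1.154 N·m.
From τ = Iα: α = 1.154/2.270 = 0.5085 rad/s².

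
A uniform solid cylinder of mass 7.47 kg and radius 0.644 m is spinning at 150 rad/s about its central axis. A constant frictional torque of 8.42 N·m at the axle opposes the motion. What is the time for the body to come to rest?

I = ½MR² = (1/2)(7.47)(0.644)² = 1.549 kg·m².
The net torque has magnitude 8.42 N·m, opposing ω.
|α| = τ/I = 8.420/1.549 = 5.436 rad/s² (deceleration).
0 = ω₀ − |α|t ⇒ t = ω₀/|α| = 150/5.436 = 27.60 s.

t ≈ 27.6 s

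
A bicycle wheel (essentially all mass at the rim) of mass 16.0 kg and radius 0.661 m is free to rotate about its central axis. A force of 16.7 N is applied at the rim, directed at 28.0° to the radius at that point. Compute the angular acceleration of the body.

α ≈ 0.741 rad/s²

I = MR² = (16.0)(0.661)² = 6.991 kg·m².
Only the tangential component produces torque: τ = F R sinθ = (16.7)(0.661) sin 28.0° = 5.182 N·m.
From τ = Iα: α = 5.182/6.991 = 0.7413 rad/s².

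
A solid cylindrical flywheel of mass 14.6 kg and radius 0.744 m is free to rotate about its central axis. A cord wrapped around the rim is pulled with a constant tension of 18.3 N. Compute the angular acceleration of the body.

α ≈ 3.37 rad/s²

I = ½MR² = (1/2)(14.6)(0.744)² = 4.041 kg·m².
τ = F R = (18.3)(0.744) = 13.62 N·m.
From τ = Iα: α = 13.62/4.041 = 3.369 rad/s².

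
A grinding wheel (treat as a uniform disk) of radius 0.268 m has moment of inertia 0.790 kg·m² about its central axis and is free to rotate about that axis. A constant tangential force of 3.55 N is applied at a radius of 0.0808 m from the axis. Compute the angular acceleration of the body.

τ = F·r = (3.55)(0.0808) = 0.2868 N·m.
Newton's second law for rotation, τ = Iα, gives α = τ/I = 0.2868/0.7900 = 0.3631 rad/s².

α ≈ 0.363 rad/s²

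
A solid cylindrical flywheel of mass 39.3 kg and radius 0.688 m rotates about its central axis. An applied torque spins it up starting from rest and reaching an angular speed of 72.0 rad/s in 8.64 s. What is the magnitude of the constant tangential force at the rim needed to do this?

F ≈ 113 N

I = ½MR² = (1/2)(39.3)(0.688)² = 9.301 kg·m².
α = Δω/Δt = (72.0 − 0)/8.64 = 8.333 rad/s².
The required torque is τ = Iα = (9.301)(8.333) = 77.51 N·m.
A tangential force at the rim gives τ = FR, so F = τ/R = 77.51/0.688 = 112.7 N.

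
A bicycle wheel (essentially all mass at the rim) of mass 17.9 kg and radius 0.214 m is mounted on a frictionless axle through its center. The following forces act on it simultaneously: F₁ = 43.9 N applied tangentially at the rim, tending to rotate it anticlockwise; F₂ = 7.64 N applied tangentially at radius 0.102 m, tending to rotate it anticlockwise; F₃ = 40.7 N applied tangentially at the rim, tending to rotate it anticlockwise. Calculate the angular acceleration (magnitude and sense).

I = MR² = (17.9)(0.214)² = 0.8197 kg·m².
Taking anticlockwise as positive: τ₁ = +(43.9)(0.214) = +9.395 N·m; τ₂ = +(7.64)(0.102) = +0.7793 N·m; τ₃ = +(40.7)(0.214) = +8.710 N·m.
Net torque τ = 18.88 N·m.
α = τ/I = 18.88/0.8197 = 23.04 rad/s².

α ≈ 23.0 rad/s², anticlockwise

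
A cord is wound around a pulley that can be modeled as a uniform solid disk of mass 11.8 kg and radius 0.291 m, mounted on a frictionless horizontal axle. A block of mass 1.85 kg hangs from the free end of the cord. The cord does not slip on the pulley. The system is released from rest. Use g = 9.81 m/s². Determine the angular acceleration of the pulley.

α ≈ 8.05 rad/s²

I = ½MR² = (1/2)(11.8)(0.291)² = 0.4996 kg·m².
Block: mg − T = ma. Pulley: TR = Iα. No-slip: a = αR, so T = (I/R²)a = 5.900·a.
Then mg = (m + 5.900)a, so a = (1.85)(9.81)/(1.85 + 5.900) = 2.342 m/s².
α = a/R = 2.342/0.291 = 8.047 rad/s².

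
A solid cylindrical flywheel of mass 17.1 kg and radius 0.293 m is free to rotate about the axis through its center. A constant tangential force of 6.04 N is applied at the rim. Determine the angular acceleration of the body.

α ≈ 2.41 rad/s²

I = ½MR² = (1/2)(17.1)(0.293)² = 0.7340 kg·m².
τ = F R = (6.04)(0.293) = 1.770 N·m.
From τ = Iα: α = 1.770/0.7340 = 2.411 rad/s².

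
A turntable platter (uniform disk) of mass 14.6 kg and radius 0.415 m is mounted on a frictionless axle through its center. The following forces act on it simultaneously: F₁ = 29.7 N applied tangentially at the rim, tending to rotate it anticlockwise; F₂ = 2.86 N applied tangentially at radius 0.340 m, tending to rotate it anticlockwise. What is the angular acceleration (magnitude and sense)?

α ≈ 10.6 rad/s², anticlockwise

I = ½MR² = (1/2)(14.6)(0.415)² = 1.257 kg·m².
Taking anticlockwise as positive: τ₁ = +(29.7)(0.415) = +12.33 N·m; τ₂ = +(2.86)(0.340) = +0.9724 N·m.
Net torque τ = 13.30 N·m.
α = τ/I = 13.30/1.257 = 10.58 rad/s².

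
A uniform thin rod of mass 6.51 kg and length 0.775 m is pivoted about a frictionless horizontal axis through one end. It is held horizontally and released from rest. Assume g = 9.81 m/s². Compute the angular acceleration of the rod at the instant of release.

α ≈ 19.0 rad/s²

About the pivot, I = (1/3)ML² = (1/3)(6.51)(0.775)² = 1.303 kg·m².
The weight acts at the center, a distance L/2 = 0.3875 m from the pivot; τ = Mg(L/2) = 24.75 N·m.
α = τ/I = 24.75/1.303 = 18.99 rad/s².
(Equivalently α = (3g/(2L)) = 18.99 rad/s².)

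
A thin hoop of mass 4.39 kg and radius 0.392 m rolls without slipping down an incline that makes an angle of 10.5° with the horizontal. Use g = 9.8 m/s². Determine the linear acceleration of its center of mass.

a ≈ 0.893 m/s²

Translation along the incline: Mg sinθ − f = Ma.
Rotation about the center: fR = Iα with I = MR². No-slip gives a = αR, so f = (I/R²)a = M a.
Substituting: Mg sinθ = (1 + 1.000)Ma, so a = g sinθ/(1 + 1.000) = (9.8) sin 10.5° / 2.000 = 0.8930 m/s².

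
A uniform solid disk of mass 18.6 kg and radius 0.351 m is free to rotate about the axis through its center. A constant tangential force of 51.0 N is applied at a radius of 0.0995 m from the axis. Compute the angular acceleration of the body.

α ≈ 4.43 rad/s²

I = ½MR² = (1/2)(18.6)(0.351)² = 1.146 kg·m².
τ = F·r = (51.0)(0.0995) = 5.075 N·m.
From τ = Iα: α = 5.075/1.146 = 4.429 rad/s².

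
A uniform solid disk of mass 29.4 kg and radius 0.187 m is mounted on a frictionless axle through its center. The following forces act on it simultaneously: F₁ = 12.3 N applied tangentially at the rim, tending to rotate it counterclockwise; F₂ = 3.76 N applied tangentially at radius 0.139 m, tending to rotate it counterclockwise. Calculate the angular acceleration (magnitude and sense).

α ≈ 5.49 rad/s², counterclockwise

I = ½MR² = (1/2)(29.4)(0.187)² = 0.5140 kg·m².
Taking counterclockwise as positive: τ₁ = +(12.3)(0.187) = +2.300 N·m; τ₂ = +(3.76)(0.139) = +0.5226 N·m.
Net torque τ = 2.823 N·m.
α = τ/I = 2.823/0.5140 = 5.491 rad/s².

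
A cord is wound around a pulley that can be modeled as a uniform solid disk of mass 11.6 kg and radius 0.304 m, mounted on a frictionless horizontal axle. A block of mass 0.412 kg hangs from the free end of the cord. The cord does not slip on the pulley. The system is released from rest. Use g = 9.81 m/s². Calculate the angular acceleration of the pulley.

α ≈ 2.14 rad/s²

I = ½MR² = (1/2)(11.6)(0.304)² = 0.5360 kg·m².
Block: mg − T = ma. Pulley: TR = Iα. No-slip: a = αR, so T = (I/R²)a = 5.800·a.
Then mg = (m + 5.800)a, so a = (0.412)(9.81)/(0.412 + 5.800) = 0.6506 m/s².
α = a/R = 0.6506/0.304 = 2.140 rad/s².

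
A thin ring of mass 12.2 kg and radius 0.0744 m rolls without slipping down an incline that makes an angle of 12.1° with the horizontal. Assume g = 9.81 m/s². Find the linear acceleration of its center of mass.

a ≈ 1.03 m/s²

Translation along the incline: Mg sinθ − f = Ma.
Rotation about the center: fR = Iα with I = MR². No-slip gives a = αR, so f = (I/R²)a = M a.
Substituting: Mg sinθ = (1 + 1.000)Ma, so a = g sinθ/(1 + 1.000) = (9.81) sin 12.1° / 2.000 = 1.028 m/s².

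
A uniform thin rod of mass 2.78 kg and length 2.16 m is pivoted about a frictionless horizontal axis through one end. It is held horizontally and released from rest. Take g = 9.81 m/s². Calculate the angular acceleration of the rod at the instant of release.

About the pivot, I = (1/3)ML² = (1/3)(2.78)(2.16)² = 4.323 kg·m².
The weight acts at the center, a distance L/2 = 1.080 m from the pivot; τ = Mg(L/2) = 29.45 N·m.
α = τ/I = 29.45/4.323 = 6.812 rad/s².
(Equivalently α = (3g/(2L)) = 6.812 rad/s².)

α ≈ 6.81 rad/s²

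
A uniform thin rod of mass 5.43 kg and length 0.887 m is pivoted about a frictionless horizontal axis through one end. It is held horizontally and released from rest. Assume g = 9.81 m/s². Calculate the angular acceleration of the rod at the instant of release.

α ≈ 16.6 rad/s²

About the pivot, I = (1/3)ML² = (1/3)(5.43)(0.887)² = 1.424 kg·m².
The weight acts at the center, a distance L/2 = 0.4435 m from the pivot; τ = Mg(L/2) = 23.62 N·m.
α = τ/I = 23.62/1.424 = 16.59 rad/s².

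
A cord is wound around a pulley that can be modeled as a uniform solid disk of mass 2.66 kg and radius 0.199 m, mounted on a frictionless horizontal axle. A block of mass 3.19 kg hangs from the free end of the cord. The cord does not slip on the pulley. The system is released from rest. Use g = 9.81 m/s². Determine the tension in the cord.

I = ½MR² = (1/2)(2.66)(0.199)² = 0.05267 kg·m².
Block: mg − T = ma. Pulley: TR = Iα. No-slip: a = αR, so T = (I/R²)a = 1.330·a.
Then mg = (m + 1.330)a, so a = (3.19)(9.81)/(3.19 + 1.330) = 6.923 m/s².
T = 1.330·a = 9.208 N.

T ≈ 9.21 N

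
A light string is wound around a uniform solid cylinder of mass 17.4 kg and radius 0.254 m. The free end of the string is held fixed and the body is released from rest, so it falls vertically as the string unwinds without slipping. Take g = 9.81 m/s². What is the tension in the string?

Translation: Mg − T = Ma. Rotation about the center: TR = Iα with I = ½MR².
With a = αR: T = (I/R²)a = (1/2)M a, so Mg = (1 + 0.5000)Ma.
a = g/(1 + 0.5000) = 9.81/1.500 = 6.540 m/s².
T = 0.5000·M·a = (0.5000)(17.4)(6.540) = 56.90 N.

T ≈ 56.9 N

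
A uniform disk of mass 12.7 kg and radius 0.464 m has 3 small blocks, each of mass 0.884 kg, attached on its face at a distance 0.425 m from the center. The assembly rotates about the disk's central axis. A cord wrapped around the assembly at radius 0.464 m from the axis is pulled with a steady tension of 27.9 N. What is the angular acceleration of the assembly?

α ≈ 7.01 rad/s²

I_disk = ½MR² = ½(12.7)(0.464)² = 1.367 kg·m².
I_blocks = 3·m·r² = 3(0.884)(0.425)² = 0.4790 kg·m².
Total I = 1.846 kg·m².
τ = F r = (27.9)(0.464) = 12.95 N·m.
α = τ/I = 12.95/1.846 = 7.012 rad/s².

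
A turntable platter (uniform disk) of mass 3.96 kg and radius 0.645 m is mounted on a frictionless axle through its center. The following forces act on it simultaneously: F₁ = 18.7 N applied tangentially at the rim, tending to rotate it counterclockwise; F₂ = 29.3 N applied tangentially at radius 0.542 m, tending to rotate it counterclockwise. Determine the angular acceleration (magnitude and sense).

I = ½MR² = (1/2)(3.96)(0.645)² = 0.8237 kg·m².
Taking counterclockwise as positive: τ₁ = +(18.7)(0.645) = +12.06 N·m; τ₂ = +(29.3)(0.542) = +15.88 N·m.
Net torque τ = 27.94 N·m.
α = τ/I = 27.94/0.8237 = 33.92 rad/s².

α ≈ 33.9 rad/s², counterclockwise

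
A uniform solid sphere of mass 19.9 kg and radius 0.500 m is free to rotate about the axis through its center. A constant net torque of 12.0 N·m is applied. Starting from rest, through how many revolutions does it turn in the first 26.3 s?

≈ 332 revolutions

I = (2/5)MR² = (2/5)(19.9)(0.500)² = 1.990 kg·m².
α = τ/I = 12.0/1.990 = 6.030 rad/s².
θ = ½αt² = ½(6.030)(26.3)² = 2085 rad.
Revolutions = θ/(2π) = 331.9.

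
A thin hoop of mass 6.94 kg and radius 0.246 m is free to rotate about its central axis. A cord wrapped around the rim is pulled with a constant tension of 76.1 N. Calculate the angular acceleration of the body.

α ≈ 44.6 rad/s²

I = MR² = (6.94)(0.246)² = 0.4200 kg·m².
τ = F R = (76.1)(0.246) = 18.72 N·m.
From τ = Iα: α = 18.72/0.4200 = 44.57 rad/s².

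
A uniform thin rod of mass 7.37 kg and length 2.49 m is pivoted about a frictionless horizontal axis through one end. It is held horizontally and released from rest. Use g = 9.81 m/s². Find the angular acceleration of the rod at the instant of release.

α ≈ 5.91 rad/s²

About the pivot, I = (1/3)ML² = (1/3)(7.37)(2.49)² = 15.23 kg·m².
The weight acts at the center, a distance L/2 = 1.245 m from the pivot; τ = Mg(L/2) = 90.01 N·m.
α = τ/I = 90.01/15.23 = 5.910 rad/s².
(Equivalently α = (3g/(2L)) = 5.910 rad/s².)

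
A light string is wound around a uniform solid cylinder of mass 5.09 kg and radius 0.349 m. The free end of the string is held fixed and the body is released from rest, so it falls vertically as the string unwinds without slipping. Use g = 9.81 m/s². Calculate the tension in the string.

T ≈ 16.6 N

Translation: Mg − T = Ma. Rotation about the center: TR = Iα with I = ½MR².
With a = αR: T = (I/R²)a = (1/2)M a, so Mg = (1 + 0.5000)Ma.
a = g/(1 + 0.5000) = 9.81/1.500 = 6.540 m/s².
T = 0.5000·M·a = (0.5000)(5.09)(6.540) = 16.64 N.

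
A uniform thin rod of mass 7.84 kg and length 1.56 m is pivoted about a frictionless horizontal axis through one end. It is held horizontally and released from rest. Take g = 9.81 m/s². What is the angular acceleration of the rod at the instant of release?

About the pivot, I = (1/3)ML² = (1/3)(7.84)(1.56)² = 6.360 kg·m².
The weight acts at the center, a distance L/2 = 0.7800 m from the pivot; τ = Mg(L/2) = 59.99 N·m.
α = τ/I = 59.99/6.360 = 9.433 rad/s².
(Equivalently α = (3g/(2L)) = 9.433 rad/s².)

α ≈ 9.43 rad/s²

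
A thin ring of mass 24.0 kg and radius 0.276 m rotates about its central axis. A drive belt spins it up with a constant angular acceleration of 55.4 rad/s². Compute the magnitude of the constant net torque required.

I = MR² = (24.0)(0.276)² = 1.828 kg·m².
τ = Iα = (1.828)(55.40) = 101.3 N·m.

τ ≈ 101 N·m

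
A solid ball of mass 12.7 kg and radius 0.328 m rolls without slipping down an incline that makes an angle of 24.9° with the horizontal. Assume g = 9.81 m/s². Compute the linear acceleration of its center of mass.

Translation along the incline: Mg sinθ − f = Ma.
Rotation about the center: fR = Iα with I = (2/5)MR². No-slip gives a = αR, so f = (I/R²)a = (2/5)M a.
Substituting: Mg sinθ = (1 + 0.4000)Ma, so a = g sinθ/(1 + 0.4000) = (9.81) sin 24.9° / 1.400 = 2.950 m/s².

a ≈ 2.95 m/s²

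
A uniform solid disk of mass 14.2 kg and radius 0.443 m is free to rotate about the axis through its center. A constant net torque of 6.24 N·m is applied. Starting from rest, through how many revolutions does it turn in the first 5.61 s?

≈ 11.2 revolutions

I = ½MR² = (1/2)(14.2)(0.443)² = 1.393 kg·m².
α = τ/I = 6.24/1.393 = 4.478 rad/s².
θ = ½αt² = ½(4.478)(5.61)² = 70.47 rad.
Revolutions = θ/(2π) = 11.22.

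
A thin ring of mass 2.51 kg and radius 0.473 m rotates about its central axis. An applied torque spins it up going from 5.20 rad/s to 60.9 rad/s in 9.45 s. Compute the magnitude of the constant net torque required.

τ ≈ 3.31 N·m

I = MR² = (2.51)(0.473)² = 0.5616 kg·m².
α = Δω/Δt = (60.9 − 5.20)/9.45 = 5.894 rad/s².
τ = Iα = (0.5616)(5.894) = 3.310 N·m.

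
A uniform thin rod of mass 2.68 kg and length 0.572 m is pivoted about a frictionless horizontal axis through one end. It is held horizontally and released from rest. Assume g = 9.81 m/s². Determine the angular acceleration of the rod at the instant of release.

About the pivot, I = (1/3)ML² = (1/3)(2.68)(0.572)² = 0.2923 kg·m².
The weight acts at the center, a distance L/2 = 0.2860 m from the pivot; τ = Mg(L/2) = 7.519 N·m.
α = τ/I = 7.519/0.2923 = 25.73 rad/s².

α ≈ 25.7 rad/s²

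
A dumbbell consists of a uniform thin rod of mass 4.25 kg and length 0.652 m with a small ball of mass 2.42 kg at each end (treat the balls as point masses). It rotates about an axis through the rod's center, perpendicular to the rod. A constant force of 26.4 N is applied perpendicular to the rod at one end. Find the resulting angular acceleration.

α ≈ 12.9 rad/s²

I_rod = (1/12)ML² = (1/12)(4.25)(0.652)² = 0.1506 kg·m².
I_balls = 2·m·(L/2)² = 2(2.42)(0.3260)² = 0.5144 kg·m².
Total I = 0.6649 kg·m².
τ = F·(L/2) = (26.4)(0.326) = 8.606 N·m.
α = τ/I = 8.606/0.6649 = 12.94 rad/s².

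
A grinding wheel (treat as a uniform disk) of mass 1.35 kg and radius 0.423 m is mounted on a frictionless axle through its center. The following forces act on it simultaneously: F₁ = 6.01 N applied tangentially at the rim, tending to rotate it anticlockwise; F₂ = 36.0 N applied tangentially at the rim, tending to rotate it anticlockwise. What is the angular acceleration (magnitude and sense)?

α ≈ 147 rad/s², anticlockwise

I = ½MR² = (1/2)(1.35)(0.423)² = 0.1208 kg·m².
Taking anticlockwise as positive: τ₁ = +(6.01)(0.423) = +2.542 N·m; τ₂ = +(36.0)(0.423) = +15.23 N·m.
Net torque τ = 17.77 N·m.
α = τ/I = 17.77/0.1208 = 147.1 rad/s².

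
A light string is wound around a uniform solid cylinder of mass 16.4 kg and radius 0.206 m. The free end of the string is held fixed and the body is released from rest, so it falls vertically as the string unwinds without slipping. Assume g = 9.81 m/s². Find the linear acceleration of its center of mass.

a ≈ 6.54 m/s²

Translation: Mg − T = Ma. Rotation about the center: TR = Iα with I = ½MR².
With a = αR: T = (I/R²)a = (1/2)M a, so Mg = (1 + 0.5000)Ma.
a = g/(1 + 0.5000) = 9.81/1.500 = 6.540 m/s².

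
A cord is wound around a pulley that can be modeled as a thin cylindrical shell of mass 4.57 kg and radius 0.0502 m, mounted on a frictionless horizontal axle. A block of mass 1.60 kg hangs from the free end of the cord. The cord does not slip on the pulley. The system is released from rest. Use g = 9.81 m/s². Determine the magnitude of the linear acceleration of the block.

I = MR² = (4.57)(0.0502)² = 0.01152 kg·m².
Block: mg − T = ma. Pulley: TR = Iα. No-slip: a = αR, so T = (I/R²)a = 4.570·a.
Then mg = (m + 4.570)a, so a = (1.60)(9.81)/(1.60 + 4.570) = 2.544 m/s².

a ≈ 2.54 m/s²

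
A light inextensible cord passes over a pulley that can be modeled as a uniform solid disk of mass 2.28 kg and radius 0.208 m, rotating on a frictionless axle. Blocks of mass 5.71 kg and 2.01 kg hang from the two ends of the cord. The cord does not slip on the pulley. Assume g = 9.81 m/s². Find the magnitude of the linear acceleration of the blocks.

I = ½MR² = (1/2)(2.28)(0.208)² = 0.04932 kg·m².
Heavier block: m₁g − T₁ = m₁a. Lighter block: T₂ − m₂g = m₂a.
Pulley: (T₁ − T₂)R = Iα = I(a/R), so T₁ − T₂ = (I/R²)a = (1/2)M_p a = 1.140·a.
Adding the three: (m₁ − m₂)g = (m₁ + m₂ + 1.140)a, so a = (5.71 − 2.01)(9.81)/(5.71 + 2.01 + 1.140) = 4.097 m/s².

a ≈ 4.10 m/s²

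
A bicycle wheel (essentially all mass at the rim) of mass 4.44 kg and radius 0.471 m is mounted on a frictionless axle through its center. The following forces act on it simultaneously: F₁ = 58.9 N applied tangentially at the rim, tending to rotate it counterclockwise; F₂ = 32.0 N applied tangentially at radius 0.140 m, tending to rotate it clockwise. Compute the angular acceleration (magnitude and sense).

I = MR² = (4.44)(0.471)² = 0.9850 kg·m².
Taking counterclockwise as positive: τ₁ = +(58.9)(0.471) = +27.74 N·m; τ₂ = −(32.0)(0.140) = −4.480 N·m.
Net torque τ = 23.26 N·m.
α = τ/I = 23.26/0.9850 = 23.62 rad/s².

α ≈ 23.6 rad/s², counterclockwise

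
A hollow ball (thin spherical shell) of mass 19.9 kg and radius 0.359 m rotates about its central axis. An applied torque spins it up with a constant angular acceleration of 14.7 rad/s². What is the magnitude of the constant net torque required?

I = (2/3)MR² = (2/3)(19.9)(0.359)² = 1.710 kg·m².
τ = Iα = (1.710)(14.70) = 25.13 N·m.

τ ≈ 25.1 N·m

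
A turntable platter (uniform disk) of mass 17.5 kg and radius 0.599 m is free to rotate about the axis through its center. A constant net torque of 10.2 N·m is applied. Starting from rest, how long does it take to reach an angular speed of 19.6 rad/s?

I = ½MR² = (1/2)(17.5)(0.599)² = 3.140 kg·m².
α = τ/I = 10.2/3.140 = 3.249 rad/s².
ω = αt ⇒ t = ω/α = 19.6/3.249 = 6.033 s.

t ≈ 6.03 s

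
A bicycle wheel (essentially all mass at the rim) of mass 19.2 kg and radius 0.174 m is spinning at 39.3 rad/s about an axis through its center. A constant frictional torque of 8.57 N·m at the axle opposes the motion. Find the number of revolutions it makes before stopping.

I = MR² = (19.2)(0.174)² = 0.5813 kg·m².
The net torque has magnitude 8.57 N·m, opposing ω.
|α| = τ/I = 8.570/0.5813 = 14.74 rad/s² (deceleration).
ω² = ω₀² − 2|α|θ with ω = 0 ⇒ θ = ω₀²/(2|α|) = 52.38 rad = 8.337 rev.

≈ 8.34 revolutions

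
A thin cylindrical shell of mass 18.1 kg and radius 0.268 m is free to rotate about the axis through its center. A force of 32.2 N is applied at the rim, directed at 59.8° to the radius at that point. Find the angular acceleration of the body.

α ≈ 5.74 rad/s²

I = MR² = (18.1)(0.268)² = 1.300 kg·m².
Only the tangential component produces torque: τ = F R sinθ = (32.2)(0.268) sin 59.8° = 7.458 N·m.
Newton's second law for rotation, τ = Iα, gives α = τ/I = 7.458/1.300 = 5.737 rad/s².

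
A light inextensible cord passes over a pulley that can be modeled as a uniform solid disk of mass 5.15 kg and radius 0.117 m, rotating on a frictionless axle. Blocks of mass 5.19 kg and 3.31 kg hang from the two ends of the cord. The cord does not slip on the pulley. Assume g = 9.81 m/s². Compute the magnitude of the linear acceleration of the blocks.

a ≈ 1.67 m/s²

I = ½MR² = (1/2)(5.15)(0.117)² = 0.03525 kg·m².
Heavier block: m₁g − T₁ = m₁a. Lighter block: T₂ − m₂g = m₂a.
Pulley: (T₁ − T₂)R = Iα = I(a/R), so T₁ − T₂ = (I/R²)a = (1/2)M_p a = 2.575·a.
Adding the three: (m₁ − m₂)g = (m₁ + m₂ + 2.575)a, so a = (5.19 − 3.31)(9.81)/(5.19 + 3.31 + 2.575) = 1.665 m/s².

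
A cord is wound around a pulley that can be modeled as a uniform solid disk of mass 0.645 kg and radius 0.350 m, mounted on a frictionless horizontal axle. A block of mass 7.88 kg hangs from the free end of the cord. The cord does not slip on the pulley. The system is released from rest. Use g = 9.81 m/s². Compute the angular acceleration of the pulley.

I = ½MR² = (1/2)(0.645)(0.350)² = 0.03951 kg·m².
Block: mg − T = ma. Pulley: TR = Iα. No-slip: a = αR, so T = (I/R²)a = 0.3225·a.
Then mg = (m + 0.3225)a, so a = (7.88)(9.81)/(7.88 + 0.3225) = 9.424 m/s².
α = a/R = 9.424/0.350 = 26.93 rad/s².

α ≈ 26.9 rad/s²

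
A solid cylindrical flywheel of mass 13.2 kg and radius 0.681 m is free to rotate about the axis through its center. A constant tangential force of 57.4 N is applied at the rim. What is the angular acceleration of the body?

I = ½MR² = (1/2)(13.2)(0.681)² = 3.061 kg·m².
τ = F R = (57.4)(0.681) = 39.09 N·m.
From τ = Iα: α = 39.09/3.061 = 12.77 rad/s².

α ≈ 12.8 rad/s²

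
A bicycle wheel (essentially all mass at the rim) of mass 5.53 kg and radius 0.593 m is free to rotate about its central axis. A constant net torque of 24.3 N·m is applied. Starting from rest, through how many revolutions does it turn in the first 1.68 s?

I = MR² = (5.53)(0.593)² = 1.945 kg·m².
α = τ/I = 24.3/1.945 = 12.50 rad/s².
θ = ½αt² = ½(12.50)(1.68)² = 17.63 rad.
Revolutions = θ/(2π) = 2.807.

≈ 2.81 revolutions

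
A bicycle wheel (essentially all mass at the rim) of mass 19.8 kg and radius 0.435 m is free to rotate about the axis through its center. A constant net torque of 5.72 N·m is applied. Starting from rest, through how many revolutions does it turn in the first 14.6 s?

≈ 25.9 revolutions

I = MR² = (19.8)(0.435)² = 3.747 kg·m².
α = τ/I = 5.72/3.747 = 1.527 rad/s².
θ = ½αt² = ½(1.527)(14.6)² = 162.7 rad.
Revolutions = θ/(2π) = 25.90.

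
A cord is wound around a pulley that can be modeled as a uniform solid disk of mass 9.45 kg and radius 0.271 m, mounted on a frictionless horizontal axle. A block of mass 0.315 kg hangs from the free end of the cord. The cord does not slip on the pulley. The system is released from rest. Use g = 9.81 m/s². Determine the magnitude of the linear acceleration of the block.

I = ½MR² = (1/2)(9.45)(0.271)² = 0.3470 kg·m².
Block: mg − T = ma. Pulley: TR = Iα. No-slip: a = αR, so T = (I/R²)a = 4.725·a.
Then mg = (m + 4.725)a, so a = (0.315)(9.81)/(0.315 + 4.725) = 0.6131 m/s².

a ≈ 0.613 m/s²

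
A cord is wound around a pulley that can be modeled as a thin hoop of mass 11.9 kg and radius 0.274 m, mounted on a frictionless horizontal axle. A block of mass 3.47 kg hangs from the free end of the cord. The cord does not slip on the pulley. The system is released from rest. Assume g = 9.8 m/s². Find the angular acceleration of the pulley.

α ≈ 8.07 rad/s²

I = MR² = (11.9)(0.274)² = 0.8934 kg·m².
Block: mg − T = ma. Pulley: TR = Iα. No-slip: a = αR, so T = (I/R²)a = 11.90·a.
Then mg = (m + 11.90)a, so a = (3.47)(9.8)/(3.47 + 11.90) = 2.212 m/s².
α = a/R = 2.212/0.274 = 8.075 rad/s².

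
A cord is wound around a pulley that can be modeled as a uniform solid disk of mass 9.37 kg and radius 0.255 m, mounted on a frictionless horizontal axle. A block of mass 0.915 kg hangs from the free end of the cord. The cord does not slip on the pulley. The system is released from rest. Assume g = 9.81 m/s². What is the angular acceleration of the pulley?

α ≈ 6.29 rad/s²

I = ½MR² = (1/2)(9.37)(0.255)² = 0.3046 kg·m².
Block: mg − T = ma. Pulley: TR = Iα. No-slip: a = αR, so T = (I/R²)a = 4.685·a.
Then mg = (m + 4.685)a, so a = (0.915)(9.81)/(0.915 + 4.685) = 1.603 m/s².
α = a/R = 1.603/0.255 = 6.286 rad/s².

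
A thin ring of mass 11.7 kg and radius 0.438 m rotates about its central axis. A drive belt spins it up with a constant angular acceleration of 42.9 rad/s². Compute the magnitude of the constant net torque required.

τ ≈ 96.3 N·m

I = MR² = (11.7)(0.438)² = 2.245 kg·m².
τ = Iα = (2.245)(42.90) = 96.29 N·m.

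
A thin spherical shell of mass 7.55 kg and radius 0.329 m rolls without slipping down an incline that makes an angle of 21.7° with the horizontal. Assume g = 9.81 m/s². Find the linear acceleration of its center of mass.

Translation along the incline: Mg sinθ − f = Ma.
Rotation about the center: fR = Iα with I = (2/3)MR². No-slip gives a = αR, so f = (I/R²)a = (2/3)M a.
Substituting: Mg sinθ = (1 + 0.6667)Ma, so a = g sinθ/(1 + 0.6667) = (9.81) sin 21.7° / 1.667 = 2.176 m/s².

a ≈ 2.18 m/s²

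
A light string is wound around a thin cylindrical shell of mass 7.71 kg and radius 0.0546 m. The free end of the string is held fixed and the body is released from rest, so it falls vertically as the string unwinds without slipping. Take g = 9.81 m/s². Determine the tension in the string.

T ≈ 37.8 N

Translation: Mg − T = Ma. Rotation about the center: TR = Iα with I = MR².
With a = αR: T = (I/R²)a = M a, so Mg = (1 + 1.000)Ma.
a = g/(1 + 1.000) = 9.81/2.000 = 4.905 m/s².
T = 1.000·M·a = (1.000)(7.71)(4.905) = 37.82 N.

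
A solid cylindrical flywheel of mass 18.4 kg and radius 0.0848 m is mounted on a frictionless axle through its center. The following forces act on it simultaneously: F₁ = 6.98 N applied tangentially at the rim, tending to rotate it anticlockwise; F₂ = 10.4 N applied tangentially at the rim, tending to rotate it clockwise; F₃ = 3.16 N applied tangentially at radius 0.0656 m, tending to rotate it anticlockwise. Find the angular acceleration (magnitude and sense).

α ≈ 1.25 rad/s², clockwise

I = ½MR² = (1/2)(18.4)(0.0848)² = 0.06616 kg·m².
Taking anticlockwise as positive: τ₁ = +(6.98)(0.0848) = +0.5919 N·m; τ₂ = −(10.4)(0.0848) = −0.8819 N·m; τ₃ = +(3.16)(0.0656) = +0.2073 N·m.
Net torque τ = -0.08272 N·m.
α = τ/I = -0.08272/0.06616 = -1.250 rad/s².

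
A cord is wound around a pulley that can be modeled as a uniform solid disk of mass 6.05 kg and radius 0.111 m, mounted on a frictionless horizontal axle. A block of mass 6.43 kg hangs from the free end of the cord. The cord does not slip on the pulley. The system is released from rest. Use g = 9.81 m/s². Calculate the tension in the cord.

I = ½MR² = (1/2)(6.05)(0.111)² = 0.03727 kg·m².
Block: mg − T = ma. Pulley: TR = Iα. No-slip: a = αR, so T = (I/R²)a = 3.025·a.
Then mg = (m + 3.025)a, so a = (6.43)(9.81)/(6.43 + 3.025) = 6.671 m/s².
T = 3.025·a = 20.18 N.

T ≈ 20.2 N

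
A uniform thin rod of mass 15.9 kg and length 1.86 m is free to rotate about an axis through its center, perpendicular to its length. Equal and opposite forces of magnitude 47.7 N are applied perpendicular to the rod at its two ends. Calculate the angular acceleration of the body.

I = (1/12)ML² = (1/12)(15.9)(1.86)² = 4.584 kg·m².
The couple gives τ = F·(L/2) + F·(L/2) = F L = (47.7)(1.86) = 88.72 N·m.
From τ = Iα: α = 88.72/4.584 = 19.35 rad/s².

α ≈ 19.4 rad/s²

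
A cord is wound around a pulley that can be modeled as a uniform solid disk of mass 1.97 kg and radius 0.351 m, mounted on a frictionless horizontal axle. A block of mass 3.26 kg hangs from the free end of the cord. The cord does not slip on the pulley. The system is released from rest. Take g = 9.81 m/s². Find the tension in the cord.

I = ½MR² = (1/2)(1.97)(0.351)² = 0.1214 kg·m².
Block: mg − T = ma. Pulley: TR = Iα. No-slip: a = αR, so T = (I/R²)a = 0.9850·a.
Then mg = (m + 0.9850)a, so a = (3.26)(9.81)/(3.26 + 0.9850) = 7.534 m/s².
T = 0.9850·a = 7.421 N.

T ≈ 7.42 N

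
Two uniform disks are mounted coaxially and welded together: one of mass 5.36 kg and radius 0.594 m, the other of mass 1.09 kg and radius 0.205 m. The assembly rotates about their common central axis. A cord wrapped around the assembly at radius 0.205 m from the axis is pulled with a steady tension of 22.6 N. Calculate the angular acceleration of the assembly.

I = ½M₁R₁² + ½M₂R₂² = ½(5.36)(0.594)² + ½(1.09)(0.205)² = 0.9685 kg·m².
τ = F r = (22.6)(0.205) = 4.633 N·m.
α = τ/I = 4.633/0.9685 = 4.784 rad/s².

α ≈ 4.78 rad/s²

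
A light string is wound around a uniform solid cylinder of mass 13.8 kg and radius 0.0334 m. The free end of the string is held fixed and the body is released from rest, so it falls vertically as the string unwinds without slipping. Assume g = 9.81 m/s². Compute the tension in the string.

T ≈ 45.1 N

Translation: Mg − T = Ma. Rotation about the center: TR = Iα with I = ½MR².
With a = αR: T = (I/R²)a = (1/2)M a, so Mg = (1 + 0.5000)Ma.
a = g/(1 + 0.5000) = 9.81/1.500 = 6.540 m/s².
T = 0.5000·M·a = (0.5000)(13.8)(6.540) = 45.13 N.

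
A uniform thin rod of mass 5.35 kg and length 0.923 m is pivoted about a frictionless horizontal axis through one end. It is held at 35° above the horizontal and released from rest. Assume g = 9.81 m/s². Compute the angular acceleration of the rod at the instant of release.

α ≈ 13.1 rad/s²

About the pivot, I = (1/3)ML² = (1/3)(5.35)(0.923)² = 1.519 kg·m².
The weight acts at the center, a distance L/2 = 0.4615 m from the pivot; τ = Mg(L/2) cos 35° = 19.84 N·m.
α = τ/I = 19.84/1.519 = 13.06 rad/s².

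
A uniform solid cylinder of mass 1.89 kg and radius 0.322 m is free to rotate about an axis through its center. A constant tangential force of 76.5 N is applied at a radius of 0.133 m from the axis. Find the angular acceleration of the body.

α ≈ 104 rad/s²

I = ½MR² = (1/2)(1.89)(0.322)² = 0.09798 kg·m².
τ = F·r = (76.5)(0.133) = 10.17 N·m.
Newton's second law for rotation, τ = Iα, gives α = τ/I = 10.17/0.09798 = 103.8 rad/s².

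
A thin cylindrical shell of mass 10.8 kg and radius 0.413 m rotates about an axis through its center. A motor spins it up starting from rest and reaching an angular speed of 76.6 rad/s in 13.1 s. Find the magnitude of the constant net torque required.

I = MR² = (10.8)(0.413)² = 1.842 kg·m².
α = Δω/Δt = (76.6 − 0)/13.1 = 5.847 rad/s².
τ = Iα = (1.842)(5.847) = 10.77 N·m.

τ ≈ 10.8 N·m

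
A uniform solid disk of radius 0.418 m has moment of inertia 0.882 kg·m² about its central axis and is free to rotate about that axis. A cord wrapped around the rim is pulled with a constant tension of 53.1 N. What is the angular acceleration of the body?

α ≈ 25.2 rad/s²

τ = F R = (53.1)(0.418) = 22.20 N·m.
From τ = Iα: α = 22.20/0.8820 = 25.17 rad/s².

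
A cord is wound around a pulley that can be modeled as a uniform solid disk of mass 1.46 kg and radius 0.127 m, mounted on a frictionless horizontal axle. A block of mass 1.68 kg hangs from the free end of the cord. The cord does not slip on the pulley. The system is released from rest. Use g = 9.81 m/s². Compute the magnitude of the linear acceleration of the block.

I = ½MR² = (1/2)(1.46)(0.127)² = 0.01177 kg·m².
Block: mg − T = ma. Pulley: TR = Iα. No-slip: a = αR, so T = (I/R²)a = 0.7300·a.
Then mg = (m + 0.7300)a, so a = (1.68)(9.81)/(1.68 + 0.7300) = 6.839 m/s².

a ≈ 6.84 m/s²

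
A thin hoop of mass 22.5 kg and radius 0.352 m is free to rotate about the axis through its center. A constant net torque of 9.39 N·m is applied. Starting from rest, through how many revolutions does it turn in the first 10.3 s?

≈ 28.4 revolutions

I = MR² = (22.5)(0.352)² = 2.788 kg·m².
α = τ/I = 9.39/2.788 = 3.368 rad/s².
θ = ½αt² = ½(3.368)(10.3)² = 178.7 rad.
Revolutions = θ/(2π) = 28.44.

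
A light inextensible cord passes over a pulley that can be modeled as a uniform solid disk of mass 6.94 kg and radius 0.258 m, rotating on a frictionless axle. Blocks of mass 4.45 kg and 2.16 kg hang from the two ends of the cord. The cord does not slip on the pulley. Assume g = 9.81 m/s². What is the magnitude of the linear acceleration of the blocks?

I = ½MR² = (1/2)(6.94)(0.258)² = 0.2310 kg·m².
Heavier block: m₁g − T₁ = m₁a. Lighter block: T₂ − m₂g = m₂a.
Pulley: (T₁ − T₂)R = Iα = I(a/R), so T₁ − T₂ = (I/R²)a = (1/2)M_p a = 3.470·a.
Adding the three: (m₁ − m₂)g = (m₁ + m₂ + 3.470)a, so a = (4.45 − 2.16)(9.81)/(4.45 + 2.16 + 3.470) = 2.229 m/s².

a ≈ 2.23 m/s²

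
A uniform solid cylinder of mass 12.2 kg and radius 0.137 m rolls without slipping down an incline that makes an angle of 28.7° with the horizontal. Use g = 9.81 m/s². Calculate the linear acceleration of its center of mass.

Translation along the incline: Mg sinθ − f = Ma.
Rotation about the center: fR = Iα with I = ½MR². No-slip gives a = αR, so f = (I/R²)a = (1/2)M a.
Substituting: Mg sinθ = (1 + 0.5000)Ma, so a = g sinθ/(1 + 0.5000) = (9.81) sin 28.7° / 1.500 = 3.141 m/s².

a ≈ 3.14 m/s²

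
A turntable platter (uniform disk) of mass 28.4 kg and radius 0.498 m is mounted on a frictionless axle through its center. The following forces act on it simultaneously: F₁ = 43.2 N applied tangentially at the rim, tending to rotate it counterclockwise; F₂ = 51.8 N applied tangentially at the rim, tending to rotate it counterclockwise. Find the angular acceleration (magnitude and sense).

α ≈ 13.4 rad/s², counterclockwise

I = ½MR² = (1/2)(28.4)(0.498)² = 3.522 kg·m².
Taking counterclockwise as positive: τ₁ = +(43.2)(0.498) = +21.51 N·m; τ₂ = +(51.8)(0.498) = +25.80 N·m.
Net torque τ = 47.31 N·m.
α = τ/I = 47.31/3.522 = 13.43 rad/s².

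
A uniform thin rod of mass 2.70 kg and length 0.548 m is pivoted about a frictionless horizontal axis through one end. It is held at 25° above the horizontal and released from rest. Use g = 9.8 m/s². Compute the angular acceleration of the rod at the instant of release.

About the pivot, I = (1/3)ML² = (1/3)(2.70)(0.548)² = 0.2703 kg·m².
The weight acts at the center, a distance L/2 = 0.2740 m from the pivot; τ = Mg(L/2) cos 25° = 6.571 N·m.
α = τ/I = 6.571/0.2703 = 24.31 rad/s².
(Equivalently α = (3g/(2L)) cos 25° = 24.31 rad/s².)

α ≈ 24.3 rad/s²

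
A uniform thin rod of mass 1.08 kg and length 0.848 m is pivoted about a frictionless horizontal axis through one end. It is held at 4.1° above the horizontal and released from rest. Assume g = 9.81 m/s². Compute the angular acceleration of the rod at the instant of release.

α ≈ 17.3 rad/s²

About the pivot, I = (1/3)ML² = (1/3)(1.08)(0.848)² = 0.2589 kg·m².
The weight acts at the center, a distance L/2 = 0.4240 m from the pivot; τ = Mg(L/2) cos 4.1° = 4.481 N·m.
α = τ/I = 4.481/0.2589 = 17.31 rad/s².
(Equivalently α = (3g/(2L)) cos 4.1° = 17.31 rad/s².)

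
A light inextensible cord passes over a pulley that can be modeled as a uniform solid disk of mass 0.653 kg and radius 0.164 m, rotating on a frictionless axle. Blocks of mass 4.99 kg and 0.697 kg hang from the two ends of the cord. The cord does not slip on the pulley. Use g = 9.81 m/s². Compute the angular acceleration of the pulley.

I = ½MR² = (1/2)(0.653)(0.164)² = 0.008782 kg·m².
Heavier block: m₁g − T₁ = m₁a. Lighter block: T₂ − m₂g = m₂a.
Pulley: (T₁ − T₂)R = Iα = I(a/R), so T₁ − T₂ = (I/R²)a = (1/2)M_p a = 0.3265·a.
Adding the three: (m₁ − m₂)g = (m₁ + m₂ + 0.3265)a, so a = (4.99 − 0.697)(9.81)/(4.99 + 0.697 + 0.3265) = 7.003 m/s².
α = a/R = 7.003/0.164 = 42.70 rad/s².

α ≈ 42.7 rad/s²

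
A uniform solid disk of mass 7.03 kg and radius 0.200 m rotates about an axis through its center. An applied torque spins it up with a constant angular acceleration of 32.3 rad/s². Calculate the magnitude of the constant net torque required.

I = ½MR² = (1/2)(7.03)(0.200)² = 0.1406 kg·m².
τ = Iα = (0.1406)(32.30) = 4.541 N·m.

τ ≈ 4.54 N·m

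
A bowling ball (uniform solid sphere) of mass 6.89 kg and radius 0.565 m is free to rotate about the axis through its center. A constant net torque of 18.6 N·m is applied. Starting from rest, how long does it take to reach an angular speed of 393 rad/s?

t ≈ 18.6 s

I = (2/5)MR² = (2/5)(6.89)(0.565)² = 0.8798 kg·m².
α = τ/I = 18.6/0.8798 = 21.14 rad/s².
ω = αt ⇒ t = ω/α = 393/21.14 = 18.59 s.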